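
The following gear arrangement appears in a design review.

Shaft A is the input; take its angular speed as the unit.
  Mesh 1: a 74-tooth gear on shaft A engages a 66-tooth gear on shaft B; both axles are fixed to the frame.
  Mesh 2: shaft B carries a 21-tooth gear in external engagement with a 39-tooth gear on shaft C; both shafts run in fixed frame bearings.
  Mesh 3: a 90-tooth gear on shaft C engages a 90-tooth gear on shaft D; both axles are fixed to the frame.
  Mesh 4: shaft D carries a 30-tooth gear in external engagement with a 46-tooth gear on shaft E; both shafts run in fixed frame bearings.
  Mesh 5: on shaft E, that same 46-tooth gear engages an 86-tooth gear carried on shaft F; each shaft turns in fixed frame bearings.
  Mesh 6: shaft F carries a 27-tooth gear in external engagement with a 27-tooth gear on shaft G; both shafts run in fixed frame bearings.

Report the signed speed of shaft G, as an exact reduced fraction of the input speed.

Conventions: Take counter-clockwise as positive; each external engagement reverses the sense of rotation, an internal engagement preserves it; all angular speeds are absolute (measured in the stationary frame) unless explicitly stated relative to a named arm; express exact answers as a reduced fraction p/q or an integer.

1295/6149

6-mesh fixed-axis compound train (all bearings frame-fixed)
mesh 1 [74T→66T]: |ω|/ω_in = 1×74/66 = 37/33, sense flips to −
mesh 2 [21T→39T]: |ω|/ω_in = (37/33)×21/39 = 259/429, sense flips to +
mesh 3 [90T→90T]: |ω|/ω_in = (259/429)×90/90 = 259/429, sense flips to −
mesh 4 [30T→46T]: |ω|/ω_in = (259/429)×30/46 = 1295/3289, sense flips to +
mesh 5 [46T→86T]: |ω|/ω_in = (1295/3289)×46/86 = 1295/6149, sense flips to −
mesh 6 [27T→27T]: |ω|/ω_in = (1295/6149)×27/27 = 1295/6149, sense flips to +
signed output speed (× input speed) = 1295/6149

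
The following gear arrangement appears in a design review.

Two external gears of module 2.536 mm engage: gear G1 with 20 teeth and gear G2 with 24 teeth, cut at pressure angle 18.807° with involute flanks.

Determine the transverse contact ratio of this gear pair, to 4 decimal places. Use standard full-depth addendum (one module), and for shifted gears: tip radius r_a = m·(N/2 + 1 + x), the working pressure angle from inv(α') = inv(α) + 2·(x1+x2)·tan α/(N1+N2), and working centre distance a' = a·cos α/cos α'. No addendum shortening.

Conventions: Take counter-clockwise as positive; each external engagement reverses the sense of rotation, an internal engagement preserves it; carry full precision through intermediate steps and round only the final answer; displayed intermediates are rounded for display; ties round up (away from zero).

class = single-mesh tooth geometry [involute pair 20T × 24T, m = 2.536]
base radii: r_b1 = 24.006027, r_b2 = 28.807232
tip radii: r_a1 = 27.896000, r_a2 = 32.968000
no profile shift: α' = α, a' = a
action lengths: √(r_a1²−r_b1²) = 14.209064, √(r_a2²−r_b2²) = 16.032230
base pitch p_b = π·m·cos α = 7.541716
CR = (14.209064 + 16.032230 − 55.792000·sin 18.80700°)/7.541716 = 1.624961
contact ratio ≈ 1.6250

1.6250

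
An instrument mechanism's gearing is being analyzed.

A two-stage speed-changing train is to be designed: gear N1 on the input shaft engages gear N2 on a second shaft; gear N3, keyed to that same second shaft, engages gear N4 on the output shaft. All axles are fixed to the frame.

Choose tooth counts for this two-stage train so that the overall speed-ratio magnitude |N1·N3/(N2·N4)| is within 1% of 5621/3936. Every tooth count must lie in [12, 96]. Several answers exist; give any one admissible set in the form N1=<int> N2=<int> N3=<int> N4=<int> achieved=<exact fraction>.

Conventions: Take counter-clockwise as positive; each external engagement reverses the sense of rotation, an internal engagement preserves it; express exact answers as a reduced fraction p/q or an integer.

N1=73 N2=41 N3=77 N4=96 achieved=5621/3936

class = fixed-axis compound train [2-stage, 5621/3936 wanted]
target = 5621/3936 in lowest terms: an exact hit needs N1·N3 = k·5621 and N2·N4 = k·3936 for one integer k, every count in [12, 96]; additionally prefer no 1:1 stage (N1 ≠ N2, N3 ≠ N4)
k = 1: N1·N3 = 5621 = 73·77, N2·N4 = 3936 = 41·96
achieved = 73·77/(41·96) = 5621/3936; |achieved − target| = 0 ≤ 5621/393600 ✓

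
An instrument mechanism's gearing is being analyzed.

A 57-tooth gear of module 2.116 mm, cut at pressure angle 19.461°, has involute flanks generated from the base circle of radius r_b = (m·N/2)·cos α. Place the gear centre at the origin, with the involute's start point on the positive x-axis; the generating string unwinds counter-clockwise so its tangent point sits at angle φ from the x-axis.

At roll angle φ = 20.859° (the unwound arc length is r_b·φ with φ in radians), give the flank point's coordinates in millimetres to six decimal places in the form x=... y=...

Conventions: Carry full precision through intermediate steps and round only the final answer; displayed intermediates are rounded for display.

x=60.504797 y=0.902477

topology: single-mesh involute geometry — m = 2.116, N = 57
pitch radius r_p = m·N/2 = 2.116·57/2 = 60.306000
base radius r_b = r_p·cos α = 60.306000·cos 19.461° = 56.860627
roll angle φ = 20.859° = 0.36405823 rad
x = r_b·(cos φ + φ·sin φ) = 60.504797
y = r_b·(sin φ − φ·cos φ) = 0.902477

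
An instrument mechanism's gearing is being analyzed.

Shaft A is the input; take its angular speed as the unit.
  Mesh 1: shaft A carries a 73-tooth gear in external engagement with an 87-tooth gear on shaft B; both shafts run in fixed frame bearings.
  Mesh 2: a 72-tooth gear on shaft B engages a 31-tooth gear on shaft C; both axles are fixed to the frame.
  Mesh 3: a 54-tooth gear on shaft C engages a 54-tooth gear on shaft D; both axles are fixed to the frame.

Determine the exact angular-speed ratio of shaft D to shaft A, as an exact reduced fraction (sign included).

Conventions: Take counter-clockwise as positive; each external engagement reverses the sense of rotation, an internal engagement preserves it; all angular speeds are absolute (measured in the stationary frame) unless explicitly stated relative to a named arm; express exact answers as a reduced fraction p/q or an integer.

class = fixed-axis compound train [3 meshes; 3 ratios multiply, 3 sense flips]
mesh 1 [73T→87T]: running ratio 73/87, sense −
mesh 2 [72T→31T]: running ratio 1752/899, sense +
mesh 3 [54T→54T]: running ratio 1752/899, sense −
ω_out/ω_in = -1752/899

-1752/899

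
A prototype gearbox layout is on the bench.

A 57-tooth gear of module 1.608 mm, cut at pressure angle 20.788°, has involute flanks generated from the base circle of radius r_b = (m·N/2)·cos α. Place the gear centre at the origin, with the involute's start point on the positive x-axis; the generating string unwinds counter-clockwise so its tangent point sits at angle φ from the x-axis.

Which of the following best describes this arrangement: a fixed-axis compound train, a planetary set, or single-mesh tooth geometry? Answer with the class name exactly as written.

class = single-mesh tooth geometry [base-circle involute, m = 1.608, 57T]
classification: single-mesh tooth geometry

single-mesh tooth geometry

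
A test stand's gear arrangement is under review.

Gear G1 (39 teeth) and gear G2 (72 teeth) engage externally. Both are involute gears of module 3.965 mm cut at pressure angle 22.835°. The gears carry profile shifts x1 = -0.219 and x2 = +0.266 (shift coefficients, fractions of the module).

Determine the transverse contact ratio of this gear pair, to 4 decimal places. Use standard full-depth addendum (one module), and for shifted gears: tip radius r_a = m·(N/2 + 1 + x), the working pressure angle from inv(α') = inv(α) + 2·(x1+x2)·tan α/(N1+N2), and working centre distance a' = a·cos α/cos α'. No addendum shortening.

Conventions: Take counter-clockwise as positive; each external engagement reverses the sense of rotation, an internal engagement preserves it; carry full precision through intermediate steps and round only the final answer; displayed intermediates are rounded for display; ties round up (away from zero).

1.6263

recognized (one external pair, fixed centres): single-mesh tooth geometry, m = 3.965, N1 = 39, N2 = 72
base radii: r_b1 = 71.257838, r_b2 = 131.552932
tip radii: r_a1 = 80.414165, r_a2 = 147.759690
inv(α') = inv(22.835°) + 2·(-0.219+0.266)·tan α/(39+72) = 0.02289094  ⇒  α' = 22.94959°
a' = a·cos α / cos α' = 220.0575·cos 22.835°/cos 22.94959° = 220.243413
action lengths: √(r_a1²−r_b1²) = 37.266049, √(r_a2²−r_b2²) = 67.281141
base pitch p_b = π·m·cos α = 11.480159
CR = (37.266049 + 67.281141 − 220.243413·sin 22.94959°)/11.480159 = 1.626253
contact ratio ≈ 1.6263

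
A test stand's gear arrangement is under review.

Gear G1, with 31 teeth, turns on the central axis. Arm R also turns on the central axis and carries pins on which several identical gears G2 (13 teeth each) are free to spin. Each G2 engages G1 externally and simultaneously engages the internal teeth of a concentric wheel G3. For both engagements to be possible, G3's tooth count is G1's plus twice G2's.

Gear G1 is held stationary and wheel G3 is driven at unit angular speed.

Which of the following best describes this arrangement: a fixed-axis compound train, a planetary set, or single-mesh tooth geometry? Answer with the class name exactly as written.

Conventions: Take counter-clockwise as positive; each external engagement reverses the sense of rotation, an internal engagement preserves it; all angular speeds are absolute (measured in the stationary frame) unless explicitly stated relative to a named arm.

planetary set

recognized (axles ride arm R): planetary set, 31/13/57 teeth
classification: planetary set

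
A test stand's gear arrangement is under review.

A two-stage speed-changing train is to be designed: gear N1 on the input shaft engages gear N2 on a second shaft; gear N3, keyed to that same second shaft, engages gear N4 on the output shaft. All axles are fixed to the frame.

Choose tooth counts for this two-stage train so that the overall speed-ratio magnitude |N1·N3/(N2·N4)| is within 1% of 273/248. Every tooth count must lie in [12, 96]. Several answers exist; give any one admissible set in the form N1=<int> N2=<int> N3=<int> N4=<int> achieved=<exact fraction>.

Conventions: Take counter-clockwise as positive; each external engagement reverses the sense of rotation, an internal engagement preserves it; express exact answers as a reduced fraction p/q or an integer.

N1=13 N2=16 N3=42 N4=31 achieved=273/248

topology: fixed-axis compound train — 2 stages, target 273/248
target = 273/248 in lowest terms: an exact hit needs N1·N3 = k·273 and N2·N4 = k·248 for one integer k, every count in [12, 96]; additionally prefer no 1:1 stage (N1 ≠ N2, N3 ≠ N4)
k = 1: no 1:1-free in-range split of k·273 and k·248 into factor pairs; take k = 2
k = 2: N1·N3 = 546 = 13·42, N2·N4 = 496 = 16·31
achieved = 13·42/(16·31) = 273/248; |achieved − target| = 0 ≤ 273/24800 ✓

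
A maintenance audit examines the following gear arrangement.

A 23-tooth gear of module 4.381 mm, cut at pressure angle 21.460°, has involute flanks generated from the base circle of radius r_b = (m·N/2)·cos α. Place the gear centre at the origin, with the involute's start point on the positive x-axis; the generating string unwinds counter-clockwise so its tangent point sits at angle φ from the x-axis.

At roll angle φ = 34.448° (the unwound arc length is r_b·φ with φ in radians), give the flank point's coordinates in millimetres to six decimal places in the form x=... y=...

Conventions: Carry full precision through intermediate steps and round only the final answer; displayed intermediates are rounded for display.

topology: single-mesh involute geometry — m = 4.381, N = 23
pitch radius r_p = m·N/2 = 4.381·23/2 = 50.381500
base radius r_b = r_p·cos α = 50.381500·cos 21.460° = 46.888712
roll angle φ = 34.448° = 0.60123102 rad
x = r_b·(cos φ + φ·sin φ) = 54.612740
y = r_b·(sin φ − φ·cos φ) = 3.275597

x=54.612740 y=3.275597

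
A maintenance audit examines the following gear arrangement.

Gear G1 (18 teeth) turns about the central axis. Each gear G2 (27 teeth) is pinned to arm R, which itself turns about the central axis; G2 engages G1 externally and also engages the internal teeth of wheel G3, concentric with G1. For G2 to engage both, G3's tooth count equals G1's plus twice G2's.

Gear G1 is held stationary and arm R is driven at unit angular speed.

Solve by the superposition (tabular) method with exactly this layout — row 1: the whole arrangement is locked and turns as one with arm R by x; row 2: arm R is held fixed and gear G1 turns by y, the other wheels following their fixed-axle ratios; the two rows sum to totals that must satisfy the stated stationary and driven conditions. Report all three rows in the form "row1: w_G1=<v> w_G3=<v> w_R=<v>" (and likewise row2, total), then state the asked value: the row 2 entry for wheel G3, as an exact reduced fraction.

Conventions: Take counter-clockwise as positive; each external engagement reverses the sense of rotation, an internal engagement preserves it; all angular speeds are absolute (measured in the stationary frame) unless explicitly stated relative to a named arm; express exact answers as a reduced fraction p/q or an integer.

class = planetary set [G3 = 18+2·27 = 72; Willis about the carrier]
row 1: whole set turns with the arm by x
superposition row 2 [arm held]: sun y, ring −(18/72)·y, arm 0
boundary: total ω_sun = x + y = 0 and total ω_arm = x = 1  ⇒  y = -1, x = 1
row 2 ring = −(18/72)·(-1) = 1/4
totals (row 1 + row 2): sun 1 + (-1) = 0, ring 1 + 1/4 = 5/4, arm 1 + 0 = 1
asked cell (row2, ring) = 1/4

row1: w_G1=1 w_G3=1 w_R=1
row2: w_G1=-1 w_G3=1/4 w_R=0
total: w_G1=0 w_G3=5/4 w_R=1
asked value: 1/4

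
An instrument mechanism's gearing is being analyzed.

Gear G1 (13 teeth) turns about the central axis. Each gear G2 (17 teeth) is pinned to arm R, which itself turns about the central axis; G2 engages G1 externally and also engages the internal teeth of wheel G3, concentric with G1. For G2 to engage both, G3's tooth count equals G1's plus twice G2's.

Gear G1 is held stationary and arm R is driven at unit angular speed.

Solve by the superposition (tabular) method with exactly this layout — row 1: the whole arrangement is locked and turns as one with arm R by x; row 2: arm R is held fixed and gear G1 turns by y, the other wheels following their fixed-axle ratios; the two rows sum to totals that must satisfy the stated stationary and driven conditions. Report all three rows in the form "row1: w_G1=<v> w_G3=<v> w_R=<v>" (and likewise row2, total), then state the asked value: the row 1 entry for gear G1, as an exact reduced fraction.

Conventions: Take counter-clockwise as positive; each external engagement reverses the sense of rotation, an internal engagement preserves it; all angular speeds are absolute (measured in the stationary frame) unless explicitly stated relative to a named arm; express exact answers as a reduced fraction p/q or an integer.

row1: w_G1=1 w_G3=1 w_R=1
row2: w_G1=-1 w_G3=13/47 w_R=0
total: w_G1=0 w_G3=60/47 w_R=1
asked value: 1

class = planetary set [G3 = 13+2·17 = 47; Willis about the carrier]
superposition row 1 [locked train]: every member turns x
row 2: sun turns y, ring = −(13/47)·y, arm 0
boundary: total ω_sun = x + y = 0 and total ω_arm = x = 1  ⇒  y = -1, x = 1
row 2 ring = −(13/47)·(-1) = 13/47
totals (row 1 + row 2): sun 1 + (-1) = 0, ring 1 + 13/47 = 60/47, arm 1 + 0 = 1
asked cell (row1, sun) = 1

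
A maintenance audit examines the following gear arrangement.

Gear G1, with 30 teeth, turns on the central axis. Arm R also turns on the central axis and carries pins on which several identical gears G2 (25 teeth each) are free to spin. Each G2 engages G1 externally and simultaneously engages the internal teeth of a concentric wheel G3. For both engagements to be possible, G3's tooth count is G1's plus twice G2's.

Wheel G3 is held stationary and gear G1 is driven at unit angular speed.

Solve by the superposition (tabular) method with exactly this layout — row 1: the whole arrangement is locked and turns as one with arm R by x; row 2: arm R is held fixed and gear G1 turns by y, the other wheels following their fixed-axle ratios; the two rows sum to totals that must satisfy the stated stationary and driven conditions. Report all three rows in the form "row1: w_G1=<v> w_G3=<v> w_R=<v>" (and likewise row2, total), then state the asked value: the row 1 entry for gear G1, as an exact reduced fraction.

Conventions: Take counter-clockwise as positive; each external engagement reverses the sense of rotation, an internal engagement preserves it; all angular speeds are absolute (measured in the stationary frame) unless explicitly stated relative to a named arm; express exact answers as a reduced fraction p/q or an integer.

row1: w_G1=3/11 w_G3=3/11 w_R=3/11
row2: w_G1=8/11 w_G3=-3/11 w_R=0
total: w_G1=1 w_G3=0 w_R=3/11
asked value: 3/11

recognized (axles ride arm R): planetary set, 30/25/80 teeth
row 1 — lock + rotate with arm: ω_sun = ω_ring = ω_arm = x
superposition row 2 [arm held]: sun y, ring −(30/80)·y, arm 0
boundary: total ω_ring = x − (30/80)·y = 0 and total ω_sun = x + y = 1  ⇒  y = 8/11, x = 3/11
row 2 ring = −(30/80)·8/11 = -3/11
totals (row 1 + row 2): sun 3/11 + 8/11 = 1, ring 3/11 + (-3/11) = 0, arm 3/11 + 0 = 3/11
asked cell (row1, sun) = 3/11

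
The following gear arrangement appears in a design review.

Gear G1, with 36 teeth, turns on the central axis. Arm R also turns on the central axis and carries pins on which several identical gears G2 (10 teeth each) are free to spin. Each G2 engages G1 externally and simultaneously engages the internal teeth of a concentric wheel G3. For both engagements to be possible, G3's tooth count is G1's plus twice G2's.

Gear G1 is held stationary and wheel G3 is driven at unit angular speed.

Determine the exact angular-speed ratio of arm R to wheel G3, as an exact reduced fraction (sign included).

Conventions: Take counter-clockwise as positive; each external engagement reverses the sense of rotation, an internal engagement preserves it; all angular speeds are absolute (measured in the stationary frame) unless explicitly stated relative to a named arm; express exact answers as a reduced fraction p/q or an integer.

14/23

class = planetary set [G3 = 36+2·10 = 56; Willis about the carrier]
ring teeth: 36 + 2·10 = 56
36(ω_sun−ω_arm) = −56(ω_ring−ω_arm),  ω_sun = 0, ω_ring = 1
36(0−ω_arm) = −56(1−ω_arm)  ⇒  92·ω_arm = 56  ⇒  ω_arm = 14/23
ω_out/ω_in = 14/23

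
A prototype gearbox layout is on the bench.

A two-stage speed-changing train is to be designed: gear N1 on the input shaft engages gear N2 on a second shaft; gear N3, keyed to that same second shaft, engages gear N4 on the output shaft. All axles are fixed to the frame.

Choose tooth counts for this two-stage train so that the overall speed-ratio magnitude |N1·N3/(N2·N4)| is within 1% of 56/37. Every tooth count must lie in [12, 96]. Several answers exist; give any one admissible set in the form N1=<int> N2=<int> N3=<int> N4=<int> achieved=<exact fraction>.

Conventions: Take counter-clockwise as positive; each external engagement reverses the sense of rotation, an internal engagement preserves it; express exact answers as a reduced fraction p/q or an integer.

class = fixed-axis compound train [2-stage, 56/37 wanted]
target = 56/37 in lowest terms: an exact hit needs N1·N3 = k·56 and N2·N4 = k·37 for one integer k, every count in [12, 96]; additionally prefer no 1:1 stage (N1 ≠ N2, N3 ≠ N4)
k = 1…11: no 1:1-free in-range split of k·56 and k·37 into factor pairs; take k = 12
k = 12: N1·N3 = 672 = 12·56, N2·N4 = 444 = 37·12
achieved = 12·56/(37·12) = 56/37; |achieved − target| = 0 ≤ 14/925 ✓

N1=12 N2=37 N3=56 N4=12 achieved=56/37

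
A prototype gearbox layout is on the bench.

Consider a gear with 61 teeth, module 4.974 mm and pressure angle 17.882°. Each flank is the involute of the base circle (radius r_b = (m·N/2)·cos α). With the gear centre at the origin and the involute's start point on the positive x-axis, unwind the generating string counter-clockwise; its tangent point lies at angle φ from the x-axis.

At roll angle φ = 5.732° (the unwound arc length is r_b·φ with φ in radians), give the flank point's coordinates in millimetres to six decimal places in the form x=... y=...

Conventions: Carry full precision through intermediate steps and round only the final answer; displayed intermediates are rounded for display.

topology: single-mesh involute geometry — m = 4.974, N = 61
pitch radius r_p = m·N/2 = 4.974·61/2 = 151.707000
base radius r_b = r_p·cos α = 151.707000·cos 17.882° = 144.378174
roll angle φ = 5.732° = 0.10004227 rad
x = r_b·(cos φ + φ·sin φ) = 145.098868
y = r_b·(sin φ − φ·cos φ) = 0.048139

x=145.098868 y=0.048139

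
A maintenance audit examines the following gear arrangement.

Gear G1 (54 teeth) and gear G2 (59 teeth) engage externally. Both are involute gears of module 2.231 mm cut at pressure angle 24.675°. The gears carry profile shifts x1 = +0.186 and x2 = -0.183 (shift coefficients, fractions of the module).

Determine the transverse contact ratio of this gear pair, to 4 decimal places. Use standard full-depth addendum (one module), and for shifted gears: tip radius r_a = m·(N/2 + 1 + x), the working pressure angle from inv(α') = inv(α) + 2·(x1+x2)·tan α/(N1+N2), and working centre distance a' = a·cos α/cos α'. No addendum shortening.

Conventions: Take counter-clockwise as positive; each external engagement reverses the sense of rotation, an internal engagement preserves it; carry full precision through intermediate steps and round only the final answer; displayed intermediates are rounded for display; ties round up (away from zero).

single-mesh involute tooth geometry (54T engaging 59T at module 2.231)
base radii: r_b1 = 54.736785, r_b2 = 59.805006
tip radii: r_a1 = 62.882966, r_a2 = 67.637227
inv(α') = inv(24.675°) + 2·(+0.186-0.183)·tan α/(54+59) = 0.02878448  ⇒  α' = 24.68162°
a' = a·cos α / cos α' = 126.0515·cos 24.675°/cos 24.68162° = 126.058192
action lengths: √(r_a1²−r_b1²) = 30.954027, √(r_a2²−r_b2²) = 31.593603
base pitch p_b = π·m·cos α = 6.368914
CR = (30.954027 + 31.593603 − 126.058192·sin 24.68162°)/6.368914 = 1.555807
contact ratio ≈ 1.5558

1.5558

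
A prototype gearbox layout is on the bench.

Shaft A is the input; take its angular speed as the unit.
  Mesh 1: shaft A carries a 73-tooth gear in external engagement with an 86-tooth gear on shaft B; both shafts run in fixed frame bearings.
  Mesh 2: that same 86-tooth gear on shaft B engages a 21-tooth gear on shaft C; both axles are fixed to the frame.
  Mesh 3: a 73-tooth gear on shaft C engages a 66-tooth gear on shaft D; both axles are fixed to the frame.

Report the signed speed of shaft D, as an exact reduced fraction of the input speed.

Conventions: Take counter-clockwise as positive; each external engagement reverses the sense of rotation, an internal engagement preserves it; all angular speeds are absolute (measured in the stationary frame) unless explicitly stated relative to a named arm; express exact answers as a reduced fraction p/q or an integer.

-5329/1386

3-mesh fixed-axis compound train (all bearings frame-fixed)
mesh 1 [73T→86T]: |ω|/ω_in = 1×73/86 = 73/86, sense flips to −
mesh 2 [86T→21T]: |ω|/ω_in = (73/86)×86/21 = 73/21, sense flips to +
mesh 3 [73T→66T]: |ω|/ω_in = (73/21)×73/66 = 5329/1386, sense flips to −
signed output speed (× input speed) = -5329/1386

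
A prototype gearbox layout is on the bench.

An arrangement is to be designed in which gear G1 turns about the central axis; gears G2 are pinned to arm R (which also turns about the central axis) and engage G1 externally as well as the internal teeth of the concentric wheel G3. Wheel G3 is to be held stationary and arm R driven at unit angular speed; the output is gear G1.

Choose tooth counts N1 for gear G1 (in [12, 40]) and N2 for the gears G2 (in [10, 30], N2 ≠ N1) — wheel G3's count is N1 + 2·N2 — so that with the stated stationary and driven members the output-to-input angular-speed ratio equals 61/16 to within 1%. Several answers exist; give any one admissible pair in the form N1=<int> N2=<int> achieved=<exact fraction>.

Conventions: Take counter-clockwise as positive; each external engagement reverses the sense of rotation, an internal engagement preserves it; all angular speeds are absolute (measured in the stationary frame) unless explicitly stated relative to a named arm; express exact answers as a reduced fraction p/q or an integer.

topology: planetary set — design target 61/16, arm = carrier (Willis)
Willis with ω_ring = 0: ω_sun/ω_arm = (N1+N3)/N1; set equal to 61/16  ⇒  N3/N1 = 61/16 − 1 = 45/16
N3 = N1 + 2·N2  ⇒  N2/N1 = (N3/N1 − 1)/2 = (45/16 − 1)/2 = 29/32
smallest multiple with N1 ≥ 12 and N2 ≥ 10: k = 1  ⇒  N1 = 1·32 = 32, N2 = 1·29 = 29 (N1 ≤ 40, N2 ≤ 30, N2 ≠ N1 ✓), N3 = 32 + 2·29 = 90
check: (N1+N3)/N1 with N1 = 32, N3 = 90 gives 61/16; |achieved − target| = 0 ≤ 61/1600 ✓

N1=32 N2=29 achieved=61/16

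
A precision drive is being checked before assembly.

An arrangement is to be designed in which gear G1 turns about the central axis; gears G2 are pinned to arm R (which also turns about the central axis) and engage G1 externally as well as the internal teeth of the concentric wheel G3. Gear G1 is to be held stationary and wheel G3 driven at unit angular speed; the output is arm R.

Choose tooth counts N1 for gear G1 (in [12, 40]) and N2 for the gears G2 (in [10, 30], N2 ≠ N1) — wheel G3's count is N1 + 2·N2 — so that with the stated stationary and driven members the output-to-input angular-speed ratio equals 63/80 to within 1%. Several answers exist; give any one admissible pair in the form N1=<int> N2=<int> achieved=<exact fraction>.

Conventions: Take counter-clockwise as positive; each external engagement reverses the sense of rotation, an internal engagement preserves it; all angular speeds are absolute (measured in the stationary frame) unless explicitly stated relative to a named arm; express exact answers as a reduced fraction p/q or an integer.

class = planetary set [ratio 63/80 wanted; Willis about the carrier]
Willis with ω_sun = 0: ω_arm/ω_ring = N3/(N1+N3); set equal to 63/80  ⇒  N3/N1 = (63/80)/(1 − 63/80) = 63/17
N3 = N1 + 2·N2  ⇒  N2/N1 = (N3/N1 − 1)/2 = (63/17 − 1)/2 = 23/17
smallest multiple with N1 ≥ 12 and N2 ≥ 10: k = 1  ⇒  N1 = 1·17 = 17, N2 = 1·23 = 23 (N1 ≤ 40, N2 ≤ 30, N2 ≠ N1 ✓), N3 = 17 + 2·23 = 63
check: N3/(N1+N3) with N1 = 17, N3 = 63 gives 63/80; |achieved − target| = 0 ≤ 63/8000 ✓

N1=17 N2=23 achieved=63/80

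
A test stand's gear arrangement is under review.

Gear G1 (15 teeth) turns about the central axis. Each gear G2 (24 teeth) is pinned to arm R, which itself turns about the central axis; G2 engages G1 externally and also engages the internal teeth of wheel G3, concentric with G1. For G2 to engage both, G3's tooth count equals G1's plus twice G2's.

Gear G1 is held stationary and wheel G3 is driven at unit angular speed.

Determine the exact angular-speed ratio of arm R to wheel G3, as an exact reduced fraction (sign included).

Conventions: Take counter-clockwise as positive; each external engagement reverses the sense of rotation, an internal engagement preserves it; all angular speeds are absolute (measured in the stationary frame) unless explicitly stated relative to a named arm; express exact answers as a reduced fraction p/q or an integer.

21/26

recognized (axles ride arm R): planetary set, 15/24/63 teeth
ring teeth: 15 + 2·24 = 63
15(ω_sun−ω_arm) = −63(ω_ring−ω_arm),  ω_sun = 0, ω_ring = 1
15(0−ω_arm) = −63(1−ω_arm)  ⇒  78·ω_arm = 63  ⇒  ω_arm = 21/26
ω_out/ω_in = 21/26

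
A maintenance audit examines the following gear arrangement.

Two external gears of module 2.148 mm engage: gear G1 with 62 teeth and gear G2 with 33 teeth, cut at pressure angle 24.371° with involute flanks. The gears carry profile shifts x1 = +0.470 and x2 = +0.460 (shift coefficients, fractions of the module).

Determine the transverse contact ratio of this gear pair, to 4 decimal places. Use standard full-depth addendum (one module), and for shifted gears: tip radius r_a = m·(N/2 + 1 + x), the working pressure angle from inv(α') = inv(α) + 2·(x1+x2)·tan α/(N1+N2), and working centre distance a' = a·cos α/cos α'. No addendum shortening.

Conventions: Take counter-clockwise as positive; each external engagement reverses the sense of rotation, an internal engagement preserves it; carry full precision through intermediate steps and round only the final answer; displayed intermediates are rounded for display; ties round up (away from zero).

1.4643

topology: single-mesh involute geometry — m = 2.148, 62T/33T pair
base radii: r_b1 = 60.654519, r_b2 = 32.283857
tip radii: r_a1 = 69.745560, r_a2 = 38.578080
inv(α') = inv(24.371°) + 2·(+0.470+0.460)·tan α/(62+33) = 0.03652523  ⇒  α' = 26.60459°
a' = a·cos α / cos α' = 102.0300·cos 24.371°/cos 26.60459° = 103.944156
action lengths: √(r_a1²−r_b1²) = 34.430691, √(r_a2²−r_b2²) = 21.119206
base pitch p_b = π·m·cos α = 6.146832
CR = (34.430691 + 21.119206 − 103.944156·sin 26.60459°)/6.146832 = 1.464251
contact ratio ≈ 1.4643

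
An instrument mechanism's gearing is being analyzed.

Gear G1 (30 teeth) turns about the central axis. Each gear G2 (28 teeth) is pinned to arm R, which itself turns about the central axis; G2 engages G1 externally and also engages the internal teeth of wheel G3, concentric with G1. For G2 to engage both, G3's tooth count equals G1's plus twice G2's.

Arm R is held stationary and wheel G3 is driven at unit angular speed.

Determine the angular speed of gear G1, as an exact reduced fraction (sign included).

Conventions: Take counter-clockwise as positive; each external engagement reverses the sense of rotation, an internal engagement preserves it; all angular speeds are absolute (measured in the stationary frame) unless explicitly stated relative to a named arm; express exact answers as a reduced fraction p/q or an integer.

-43/15

planetary set (30T centre, 28T on arm, 86T internal) — Willis relation
ring teeth: 30 + 2·28 = 86
30(ω_sun−ω_arm) = −86(ω_ring−ω_arm),  ω_arm = 0, ω_ring = 1
ω_sun = 0 − (86/30)(1−0) = -43/15
exact speed ratio = -43/15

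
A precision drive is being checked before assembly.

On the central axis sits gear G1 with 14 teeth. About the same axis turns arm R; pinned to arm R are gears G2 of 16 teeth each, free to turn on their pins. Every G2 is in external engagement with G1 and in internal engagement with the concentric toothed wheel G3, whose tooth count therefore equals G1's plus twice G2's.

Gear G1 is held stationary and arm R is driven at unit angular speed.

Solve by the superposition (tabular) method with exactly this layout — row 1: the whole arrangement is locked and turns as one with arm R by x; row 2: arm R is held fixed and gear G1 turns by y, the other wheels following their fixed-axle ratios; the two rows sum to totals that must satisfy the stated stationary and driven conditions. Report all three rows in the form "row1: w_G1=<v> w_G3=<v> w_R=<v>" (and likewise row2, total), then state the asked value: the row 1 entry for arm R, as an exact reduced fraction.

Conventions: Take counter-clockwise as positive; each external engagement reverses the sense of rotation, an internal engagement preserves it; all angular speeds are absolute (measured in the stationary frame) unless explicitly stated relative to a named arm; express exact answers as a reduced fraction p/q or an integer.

class = planetary set [G3 = 14+2·16 = 46; Willis about the carrier]
superposition row 1 [locked train]: every member turns x
superposition row 2 [arm held]: sun y, ring −(14/46)·y, arm 0
boundary: total ω_sun = x + y = 0 and total ω_arm = x = 1  ⇒  y = -1, x = 1
row 2 ring = −(14/46)·(-1) = 7/23
totals (row 1 + row 2): sun 1 + (-1) = 0, ring 1 + 7/23 = 30/23, arm 1 + 0 = 1
asked cell (row1, arm) = 1

row1: w_G1=1 w_G3=1 w_R=1
row2: w_G1=-1 w_G3=7/23 w_R=0
total: w_G1=0 w_G3=30/23 w_R=1
asked value: 1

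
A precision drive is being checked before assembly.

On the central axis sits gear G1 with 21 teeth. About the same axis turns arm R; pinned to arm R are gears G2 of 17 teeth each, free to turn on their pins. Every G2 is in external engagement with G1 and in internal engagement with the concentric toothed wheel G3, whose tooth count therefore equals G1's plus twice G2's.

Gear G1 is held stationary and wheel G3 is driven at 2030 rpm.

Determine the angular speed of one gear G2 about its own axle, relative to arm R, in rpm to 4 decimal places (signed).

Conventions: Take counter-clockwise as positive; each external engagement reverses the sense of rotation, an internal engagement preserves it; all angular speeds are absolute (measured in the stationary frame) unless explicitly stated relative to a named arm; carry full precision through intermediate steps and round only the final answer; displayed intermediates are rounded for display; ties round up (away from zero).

+1814.7446 rpm

class = planetary set [G3 = 21+2·17 = 55; Willis about the carrier]
normalise by the input: solve with ω_ring = 1, then scale by 2030 rpm
ring teeth: 21 + 2·17 = 55
21(ω_sun−ω_arm) = −55(ω_ring−ω_arm),  ω_sun = 0, ω_ring = 1
21(0−ω_arm) = −55(1−ω_arm)  ⇒  76·ω_arm = 55  ⇒  ω_arm = 55/76
sun–planet mesh: 21·(0−55/76) = −17·(ω_p−ω_arm)  ⇒  ω_p−ω_arm = 1155/1292
scale: ω_p−ω_arm = 1155/1292 × 2030 rpm = +1814.7446 rpm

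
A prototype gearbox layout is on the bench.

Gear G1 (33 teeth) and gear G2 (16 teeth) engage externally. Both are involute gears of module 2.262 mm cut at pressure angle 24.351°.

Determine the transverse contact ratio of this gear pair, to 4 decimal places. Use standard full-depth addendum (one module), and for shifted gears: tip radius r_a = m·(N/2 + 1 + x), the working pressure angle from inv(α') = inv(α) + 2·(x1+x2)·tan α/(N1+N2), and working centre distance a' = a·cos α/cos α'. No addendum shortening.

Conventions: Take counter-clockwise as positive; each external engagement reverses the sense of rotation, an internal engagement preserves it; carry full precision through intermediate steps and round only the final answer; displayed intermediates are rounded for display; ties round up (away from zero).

class = single-mesh tooth geometry [involute pair 33T × 16T, m = 2.262]
base radii: r_b1 = 34.002620, r_b2 = 16.486119
tip radii: r_a1 = 39.585000, r_a2 = 20.358000
no profile shift: α' = α, a' = a
action lengths: √(r_a1²−r_b1²) = 20.268056, √(r_a2²−r_b2²) = 11.943871
base pitch p_b = π·m·cos α = 6.474084
CR = (20.268056 + 11.943871 − 55.419000·sin 24.35100°)/6.474084 = 1.445959
contact ratio ≈ 1.4460

1.4460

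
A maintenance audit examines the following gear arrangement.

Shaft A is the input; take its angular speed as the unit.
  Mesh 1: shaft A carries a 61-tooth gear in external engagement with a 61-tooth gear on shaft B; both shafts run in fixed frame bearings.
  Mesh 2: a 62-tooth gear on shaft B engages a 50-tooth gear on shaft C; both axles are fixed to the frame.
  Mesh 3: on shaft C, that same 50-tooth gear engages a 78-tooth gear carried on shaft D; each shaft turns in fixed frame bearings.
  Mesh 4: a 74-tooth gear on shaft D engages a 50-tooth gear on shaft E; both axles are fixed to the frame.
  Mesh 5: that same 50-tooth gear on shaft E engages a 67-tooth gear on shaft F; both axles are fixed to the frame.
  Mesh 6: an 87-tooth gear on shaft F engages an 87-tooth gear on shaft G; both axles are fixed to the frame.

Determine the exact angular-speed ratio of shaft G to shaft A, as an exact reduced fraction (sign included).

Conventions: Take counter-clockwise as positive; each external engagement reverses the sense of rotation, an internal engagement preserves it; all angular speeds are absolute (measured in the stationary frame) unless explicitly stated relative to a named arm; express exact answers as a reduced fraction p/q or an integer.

2294/2613

class = fixed-axis compound train [6 meshes; 6 ratios multiply, 6 sense flips]
mesh 1 [61T→61T]: running ratio 1, sense −
mesh 2 [62T→50T]: running ratio 31/25, sense +
mesh 3 [50T→78T]: running ratio 31/39, sense −
mesh 4 [74T→50T]: running ratio 1147/975, sense +
mesh 5 [50T→67T]: running ratio 2294/2613, sense −
mesh 6 [87T→87T]: running ratio 2294/2613, sense +
ω_out/ω_in = 2294/2613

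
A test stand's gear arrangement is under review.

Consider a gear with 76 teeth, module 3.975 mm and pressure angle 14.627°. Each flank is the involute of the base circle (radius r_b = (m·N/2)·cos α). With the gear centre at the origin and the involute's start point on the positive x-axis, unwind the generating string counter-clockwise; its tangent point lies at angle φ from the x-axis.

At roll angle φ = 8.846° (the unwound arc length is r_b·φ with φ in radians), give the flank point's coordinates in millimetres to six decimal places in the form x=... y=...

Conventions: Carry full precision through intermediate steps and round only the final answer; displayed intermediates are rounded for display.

class = single-mesh tooth geometry [base-circle involute, m = 3.975, 76T]
pitch radius r_p = m·N/2 = 3.975·76/2 = 151.050000
base radius r_b = r_p·cos α = 151.050000·cos 14.627° = 146.154512
roll angle φ = 8.846° = 0.15439183 rad
x = r_b·(cos φ + φ·sin φ) = 147.886075
y = r_b·(sin φ − φ·cos φ) = 0.178866

x=147.886075 y=0.178866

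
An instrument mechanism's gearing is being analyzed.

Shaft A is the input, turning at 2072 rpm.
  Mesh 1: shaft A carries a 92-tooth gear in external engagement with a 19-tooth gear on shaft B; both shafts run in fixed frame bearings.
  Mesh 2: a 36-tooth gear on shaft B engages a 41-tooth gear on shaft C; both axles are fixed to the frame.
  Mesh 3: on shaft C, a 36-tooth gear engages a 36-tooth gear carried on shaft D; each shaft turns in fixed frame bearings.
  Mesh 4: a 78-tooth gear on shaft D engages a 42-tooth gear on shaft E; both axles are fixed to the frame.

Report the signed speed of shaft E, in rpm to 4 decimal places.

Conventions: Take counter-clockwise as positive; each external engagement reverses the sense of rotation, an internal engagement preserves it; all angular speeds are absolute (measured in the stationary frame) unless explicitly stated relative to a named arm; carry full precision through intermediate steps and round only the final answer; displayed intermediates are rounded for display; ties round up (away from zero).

recognized (5 fixed axles, 4 meshes): fixed-axis compound train
mesh 1 [92T→19T]: ω = 2072.0000×92/19 = 10032.8421 rpm, sense flips to −
mesh 2 [36T→41T]: ω = 10032.8421×36/41 = 8809.3248 rpm, sense flips to +
mesh 3 [36T→36T]: ω = 8809.3248×36/36 = 8809.3248 rpm, sense flips to −
mesh 4 [78T→42T]: ω = 8809.3248×78/42 = 16360.1746 rpm, sense flips to +
signed output speed = +16360.1746 rpm

+16360.1746 rpm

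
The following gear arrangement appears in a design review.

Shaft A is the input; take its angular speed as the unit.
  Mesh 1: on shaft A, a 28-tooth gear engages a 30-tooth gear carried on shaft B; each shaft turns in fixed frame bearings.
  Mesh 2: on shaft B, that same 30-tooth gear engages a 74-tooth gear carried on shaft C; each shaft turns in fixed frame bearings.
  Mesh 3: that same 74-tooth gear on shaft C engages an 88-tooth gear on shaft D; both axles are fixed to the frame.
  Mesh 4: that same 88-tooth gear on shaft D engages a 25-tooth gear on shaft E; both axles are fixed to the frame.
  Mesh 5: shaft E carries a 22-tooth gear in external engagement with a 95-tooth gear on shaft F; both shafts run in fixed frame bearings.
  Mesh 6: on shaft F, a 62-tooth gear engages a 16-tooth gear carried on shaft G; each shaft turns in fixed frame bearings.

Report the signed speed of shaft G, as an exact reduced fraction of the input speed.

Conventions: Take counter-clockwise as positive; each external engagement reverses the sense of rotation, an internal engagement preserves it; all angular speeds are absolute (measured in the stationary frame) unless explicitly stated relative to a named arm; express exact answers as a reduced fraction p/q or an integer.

6-mesh fixed-axis compound train (all bearings frame-fixed)
mesh 1 [28T→30T]: |ω|/ω_in = 1×28/30 = 14/15, sense flips to −
mesh 2 [30T→74T]: |ω|/ω_in = (14/15)×30/74 = 14/37, sense flips to +
mesh 3 [74T→88T]: |ω|/ω_in = (14/37)×74/88 = 7/22, sense flips to −
mesh 4 [88T→25T]: |ω|/ω_in = (7/22)×88/25 = 28/25, sense flips to +
mesh 5 [22T→95T]: |ω|/ω_in = (28/25)×22/95 = 616/2375, sense flips to −
mesh 6 [62T→16T]: |ω|/ω_in = (616/2375)×62/16 = 2387/2375, sense flips to +
signed output speed (× input speed) = 2387/2375

2387/2375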